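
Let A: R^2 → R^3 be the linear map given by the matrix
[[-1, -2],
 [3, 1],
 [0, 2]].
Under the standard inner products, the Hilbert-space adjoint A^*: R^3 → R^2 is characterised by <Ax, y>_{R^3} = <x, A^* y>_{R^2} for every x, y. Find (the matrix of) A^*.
A^* = A^T =
[[-1, 3, 0],
 [-2, 1, 2]]

For real matrices with standard dot products, the defining identity <Ax, y> = <x, A^* y> gives (Ax)^T y = x^T (A^*) y, i.e. x^T A^T y = x^T (A^*) y. Since this holds for all x, y, we must have A^* = A^T. Therefore
A^* =
[[-1, 3, 0],
 [-2, 1, 2]].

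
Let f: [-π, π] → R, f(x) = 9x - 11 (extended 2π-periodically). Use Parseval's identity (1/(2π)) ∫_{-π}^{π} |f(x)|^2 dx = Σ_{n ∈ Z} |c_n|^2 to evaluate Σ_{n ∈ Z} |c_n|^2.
Σ |c_n|^2 = 27π^2 + 121

Expand and integrate term by term over [-π, π]:
  ∫ (9x)^2 dx = 81·(2π^3/3); ∫ 2·9·(-11)·x dx = 0 (odd integrand); ∫ (-11)^2 dx = 121·2π.
So (1/(2π)) ∫_{-π}^{π} (9x - 11)^2 dx = 81π^2/3 + 121 = 27π^2 + 121.
Parseval ⇒ Σ |c_n|^2 = 27π^2 + 121.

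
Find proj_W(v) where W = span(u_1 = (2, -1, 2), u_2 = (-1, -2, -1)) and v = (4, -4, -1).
proj_W(v) = (3/2, -4, 3/2)

Set up U = [u_1 | ... | u_2] ∈ R^(3×2). The projector onto W = col(U) is P = U (U^T U)^(-1) U^T.
Compute U^T U =
  [9, -2]
  [-2, 6],
and U^T v = (10, 5).
Solve U^T U · c = U^T v for the coefficients: c = (7/5, 13/10). The projection is proj_W(v) = U c.
Check: (v - proj_W(v)) · u_1 = 0  (should be 0).
Check: (v - proj_W(v)) · u_2 = 0  (should be 0).
Result: proj_W(v) = (3/2, -4, 3/2).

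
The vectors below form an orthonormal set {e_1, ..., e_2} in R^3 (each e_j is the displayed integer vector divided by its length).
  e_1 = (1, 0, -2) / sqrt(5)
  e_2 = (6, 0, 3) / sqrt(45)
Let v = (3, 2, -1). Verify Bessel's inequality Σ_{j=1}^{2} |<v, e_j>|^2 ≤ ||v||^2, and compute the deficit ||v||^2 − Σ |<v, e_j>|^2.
Σ |<v, e_j>|^2 = 10; ||v||^2 = 14; deficit = 4

Write each e_j = u_j / sqrt(<u_j, u_j>) where u_j is the displayed integer vector. Then <v, e_j> = <v, u_j> / sqrt(<u_j, u_j>), so |<v, e_j>|^2 = <v, u_j>^2 / <u_j, u_j>.
Coefficients: <v, e_1> = 5/sqrt(5), <v, e_2> = 15/sqrt(45).
Square and sum: Σ |<v, e_j>|^2 = 10.
Compute ||v||^2 = v·v = 14.
Deficit = 14 − 10 = 4 ≥ 0, confirming Bessel's inequality. (The deficit equals ||v − Σ <v,e_j> e_j||^2, the squared distance from v to span{e_j}.)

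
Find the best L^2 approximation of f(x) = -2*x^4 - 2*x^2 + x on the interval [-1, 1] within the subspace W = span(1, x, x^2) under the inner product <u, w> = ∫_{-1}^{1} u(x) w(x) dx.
g(x) = -26*x^2/7 + x + 6/35

The best approximation g ∈ W is the orthogonal projection of f onto W. Writing g = a_0 + a_1 x + a_2 x^2, the coefficients solve the normal equations G · a = b where
  G_{ij} = <φ_i, φ_j> and b_i = <f, φ_i>, with φ_0 = 1, φ_1 = x, φ_2 = x^2.
G =
  [2, 0, 2/3]
  [0, 2/3, 0]
  [2/3, 0, 2/5],
b = (-32/15, 2/3, -48/35).
Solving gives a_0 = 6/35, a_1 = 1, a_2 = -26/7, so
  g(x) = -26*x^2/7 + x + 6/35.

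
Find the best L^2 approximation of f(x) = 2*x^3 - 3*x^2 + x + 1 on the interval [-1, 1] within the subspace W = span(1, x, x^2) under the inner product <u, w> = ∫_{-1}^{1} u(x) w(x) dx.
g(x) = -3*x^2 + 11*x/5 + 1

The best approximation g ∈ W is the orthogonal projection of f onto W. Writing g = a_0 + a_1 x + a_2 x^2, the coefficients solve the normal equations G · a = b where
  G_{ij} = <φ_i, φ_j> and b_i = <f, φ_i>, with φ_0 = 1, φ_1 = x, φ_2 = x^2.
G =
  [2, 0, 2/3]
  [0, 2/3, 0]
  [2/3, 0, 2/5],
b = (0, 22/15, -8/15).
Solving gives a_0 = 1, a_1 = 11/5, a_2 = -3, so
  g(x) = -3*x^2 + 11*x/5 + 1.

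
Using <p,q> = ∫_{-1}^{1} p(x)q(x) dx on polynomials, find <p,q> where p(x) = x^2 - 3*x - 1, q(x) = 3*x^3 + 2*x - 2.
<p,q> = -74/15

Expand the product: p(x)·q(x) = 3*x^5 - 9*x^4 - x^3 - 8*x^2 + 4*x + 2.
∫_{-1}^{1} of each monomial x^k gives [2/(k+1) if k even, 0 if k odd]. Integrating term-by-term (or equivalently evaluating the antiderivative F(x) = x^6/2 - 9*x^5/5 - x^4/4 - 8*x^3/3 + 2*x^2 + 2*x at the endpoints):
  F(1) − F(−1) = -13/60 − (283/60) = -74/15.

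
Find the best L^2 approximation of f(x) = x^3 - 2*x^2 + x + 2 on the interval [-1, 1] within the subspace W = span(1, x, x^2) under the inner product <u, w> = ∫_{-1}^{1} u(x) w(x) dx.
g(x) = -2*x^2 + 8*x/5 + 2

The best approximation g ∈ W is the orthogonal projection of f onto W. Writing g = a_0 + a_1 x + a_2 x^2, the coefficients solve the normal equations G · a = b where
  G_{ij} = <φ_i, φ_j> and b_i = <f, φ_i>, with φ_0 = 1, φ_1 = x, φ_2 = x^2.
G =
  [2, 0, 2/3]
  [0, 2/3, 0]
  [2/3, 0, 2/5],
b = (8/3, 16/15, 8/15).
Solving gives a_0 = 2, a_1 = 8/5, a_2 = -2, so
  g(x) = -2*x^2 + 8*x/5 + 2.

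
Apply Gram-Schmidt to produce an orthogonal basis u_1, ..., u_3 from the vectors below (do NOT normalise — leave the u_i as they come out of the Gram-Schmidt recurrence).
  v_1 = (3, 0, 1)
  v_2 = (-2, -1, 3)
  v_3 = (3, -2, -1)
Orthogonal basis:
  u_1 = (3, 0, 1)
  u_2 = (-11/10, -1, 33/10)
  u_3 = (28/131, -308/131, -84/131)

Apply the Gram-Schmidt recurrence
  u_1 = v_1
  u_i = v_i − Σ_{j<i} ((v_i · u_j) / (u_j · u_j)) · u_j.

Step by step this gives:
  u_1 = (3, 0, 1)
  u_2 = (-11/10, -1, 33/10)
  u_3 = (28/131, -308/131, -84/131)

Orthogonality check:
  u_2 · u_1 = 0 (should be 0)
  u_3 · u_1 = 0 (should be 0)
  u_3 · u_2 = 0 (should be 0)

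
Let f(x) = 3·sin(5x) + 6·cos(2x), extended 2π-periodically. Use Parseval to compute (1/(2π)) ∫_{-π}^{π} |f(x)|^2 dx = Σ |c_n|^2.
Σ |c_n|^2 = 45/2

Expand |f|^2 and use orthogonality of {sin(nx), cos(mx)} on [-π, π]:
  ∫_{-π}^{π} sin(nx)^2 dx = π, ∫ cos(mx)^2 dx = π, and cross terms integrate to 0.
So ∫_{-π}^{π} f(x)^2 dx = 3^2 · π + 6^2 · π = (9 + 36)π.
Divide by 2π: (9 + 36)/2 = 45/2.
By Parseval, this equals Σ |c_n|^2.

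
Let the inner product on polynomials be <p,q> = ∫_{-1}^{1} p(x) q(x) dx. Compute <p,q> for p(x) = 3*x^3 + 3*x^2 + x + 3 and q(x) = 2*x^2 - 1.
<p,q> = -8/5

Expand the product: p(x)·q(x) = 6*x^5 + 6*x^4 - x^3 + 3*x^2 - x - 3.
∫_{-1}^{1} of each monomial x^k gives [2/(k+1) if k even, 0 if k odd]. Integrating term-by-term (or equivalently evaluating the antiderivative F(x) = x^6 + 6*x^5/5 - x^4/4 + x^3 - x^2/2 - 3*x at the endpoints):
  F(1) − F(−1) = -11/20 − (21/20) = -8/5.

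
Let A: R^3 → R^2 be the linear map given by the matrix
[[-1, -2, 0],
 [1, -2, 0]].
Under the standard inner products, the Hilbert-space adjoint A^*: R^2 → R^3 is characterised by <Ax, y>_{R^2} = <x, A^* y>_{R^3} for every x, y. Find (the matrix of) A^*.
A^* = A^T =
[[-1, 1],
 [-2, -2],
 [0, 0]]

For real matrices with standard dot products, the defining identity <Ax, y> = <x, A^* y> gives (Ax)^T y = x^T (A^*) y, i.e. x^T A^T y = x^T (A^*) y. Since this holds for all x, y, we must have A^* = A^T. Therefore
A^* =
[[-1, 1],
 [-2, -2],
 [0, 0]].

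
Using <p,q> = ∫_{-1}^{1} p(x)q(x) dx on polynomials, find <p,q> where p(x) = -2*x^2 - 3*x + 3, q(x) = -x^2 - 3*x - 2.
<p,q> = -68/15

Expand the product: p(x)·q(x) = 2*x^4 + 9*x^3 + 10*x^2 - 3*x - 6.
∫_{-1}^{1} of each monomial x^k gives [2/(k+1) if k even, 0 if k odd]. Integrating term-by-term (or equivalently evaluating the antiderivative F(x) = 2*x^5/5 + 9*x^4/4 + 10*x^3/3 - 3*x^2/2 - 6*x at the endpoints):
  F(1) − F(−1) = -91/60 − (181/60) = -68/15.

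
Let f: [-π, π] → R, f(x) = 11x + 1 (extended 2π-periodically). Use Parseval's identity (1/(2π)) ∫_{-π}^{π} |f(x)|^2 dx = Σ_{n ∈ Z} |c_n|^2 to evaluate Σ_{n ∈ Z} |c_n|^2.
Σ |c_n|^2 = 121π^2/3 + 1

Expand and integrate term by term over [-π, π]:
  ∫ (11x)^2 dx = 121·(2π^3/3); ∫ 2·11·(1)·x dx = 0 (odd integrand); ∫ 1^2 dx = 1·2π.
So (1/(2π)) ∫_{-π}^{π} (11x + 1)^2 dx = 121π^2/3 + 1 = 121π^2/3 + 1.
Parseval ⇒ Σ |c_n|^2 = 121π^2/3 + 1.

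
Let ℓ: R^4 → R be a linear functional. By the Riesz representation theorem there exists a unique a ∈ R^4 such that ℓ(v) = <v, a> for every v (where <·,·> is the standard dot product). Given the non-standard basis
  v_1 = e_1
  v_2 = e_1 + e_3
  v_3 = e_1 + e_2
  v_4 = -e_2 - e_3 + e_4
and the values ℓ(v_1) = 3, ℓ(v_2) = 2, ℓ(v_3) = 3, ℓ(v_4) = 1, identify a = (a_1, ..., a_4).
a = (3, 0, -1, 0)

Write a = (a_1, ..., a_4) in the standard basis. For each basis vector v_i, ℓ(v_i) = <v_i, a> is a linear equation in the a_j's. Collect the n equations into a matrix system V a = ℓ, where row i of V is v_i (expressed in the standard basis). Since V is invertible (lower-triangular with 1s on the diagonal, up to permutation), solve by back-substitution:
  V =
[[1, 0, 0, 0],
 [1, 0, 1, 0],
 [1, 1, 0, 0],
 [0, -1, -1, 1]]
  V a = (3, 2, 3, 1)
Solving gives a = (3, 0, -1, 0).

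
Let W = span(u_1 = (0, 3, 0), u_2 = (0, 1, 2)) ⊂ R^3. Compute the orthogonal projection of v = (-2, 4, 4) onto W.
proj_W(v) = (0, 4, 4)

Set up U = [u_1 | ... | u_2] ∈ R^(3×2). The projector onto W = col(U) is P = U (U^T U)^(-1) U^T.
Compute U^T U =
  [9, 3]
  [3, 5],
and U^T v = (12, 12).
Solve U^T U · c = U^T v for the coefficients: c = (2/3, 2). The projection is proj_W(v) = U c.
Check: (v - proj_W(v)) · u_1 = 0  (should be 0).
Check: (v - proj_W(v)) · u_2 = 0  (should be 0).
Result: proj_W(v) = (0, 4, 4).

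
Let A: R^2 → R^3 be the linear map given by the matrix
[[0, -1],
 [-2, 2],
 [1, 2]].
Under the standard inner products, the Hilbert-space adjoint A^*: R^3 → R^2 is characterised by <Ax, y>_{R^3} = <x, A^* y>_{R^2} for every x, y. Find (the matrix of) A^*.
A^* = A^T =
[[0, -2, 1],
 [-1, 2, 2]]

For real matrices with standard dot products, the defining identity <Ax, y> = <x, A^* y> gives (Ax)^T y = x^T (A^*) y, i.e. x^T A^T y = x^T (A^*) y. Since this holds for all x, y, we must have A^* = A^T. Therefore
A^* =
[[0, -2, 1],
 [-1, 2, 2]].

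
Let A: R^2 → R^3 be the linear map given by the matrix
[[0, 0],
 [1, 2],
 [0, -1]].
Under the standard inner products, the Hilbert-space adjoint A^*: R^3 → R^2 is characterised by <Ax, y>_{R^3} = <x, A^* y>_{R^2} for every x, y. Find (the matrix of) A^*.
A^* = A^T =
[[0, 1, 0],
 [0, 2, -1]]

For real matrices with standard dot products, the defining identity <Ax, y> = <x, A^* y> gives (Ax)^T y = x^T (A^*) y, i.e. x^T A^T y = x^T (A^*) y. Since this holds for all x, y, we must have A^* = A^T. Therefore
A^* =
[[0, 1, 0],
 [0, 2, -1]].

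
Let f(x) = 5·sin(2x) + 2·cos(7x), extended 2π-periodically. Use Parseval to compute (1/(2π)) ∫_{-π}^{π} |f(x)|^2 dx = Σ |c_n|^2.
Σ |c_n|^2 = 29/2

Expand |f|^2 and use orthogonality of {sin(nx), cos(mx)} on [-π, π]:
  ∫_{-π}^{π} sin(nx)^2 dx = π, ∫ cos(mx)^2 dx = π, and cross terms integrate to 0.
So ∫_{-π}^{π} f(x)^2 dx = 5^2 · π + 2^2 · π = (25 + 4)π.
Divide by 2π: (25 + 4)/2 = 29/2.
By Parseval, this equals Σ |c_n|^2.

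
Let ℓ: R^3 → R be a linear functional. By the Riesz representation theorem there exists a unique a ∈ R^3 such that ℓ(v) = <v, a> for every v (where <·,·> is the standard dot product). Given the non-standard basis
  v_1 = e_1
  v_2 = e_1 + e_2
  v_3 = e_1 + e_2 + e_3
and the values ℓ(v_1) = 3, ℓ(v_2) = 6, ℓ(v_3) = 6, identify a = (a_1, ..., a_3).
a = (3, 3, 0)

Write a = (a_1, ..., a_3) in the standard basis. For each basis vector v_i, ℓ(v_i) = <v_i, a> is a linear equation in the a_j's. Collect the n equations into a matrix system V a = ℓ, where row i of V is v_i (expressed in the standard basis). Since V is invertible (lower-triangular with 1s on the diagonal, up to permutation), solve by back-substitution:
  V =
[[1, 0, 0],
 [1, 1, 0],
 [1, 1, 1]]
  V a = (3, 6, 6)
Solving gives a = (3, 3, 0).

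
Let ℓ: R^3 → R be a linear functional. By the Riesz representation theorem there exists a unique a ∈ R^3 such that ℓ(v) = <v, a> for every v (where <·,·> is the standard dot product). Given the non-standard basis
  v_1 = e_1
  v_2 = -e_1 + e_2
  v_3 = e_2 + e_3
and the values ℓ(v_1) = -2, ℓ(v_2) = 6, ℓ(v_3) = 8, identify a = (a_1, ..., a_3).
a = (-2, 4, 4)

Write a = (a_1, ..., a_3) in the standard basis. For each basis vector v_i, ℓ(v_i) = <v_i, a> is a linear equation in the a_j's. Collect the n equations into a matrix system V a = ℓ, where row i of V is v_i (expressed in the standard basis). Since V is invertible (lower-triangular with 1s on the diagonal, up to permutation), solve by back-substitution:
  V =
[[1, 0, 0],
 [-1, 1, 0],
 [0, 1, 1]]
  V a = (-2, 6, 8)
Solving gives a = (-2, 4, 4).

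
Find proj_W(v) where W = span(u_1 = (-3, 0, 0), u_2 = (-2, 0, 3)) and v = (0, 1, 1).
proj_W(v) = (0, 0, 1)

Set up U = [u_1 | ... | u_2] ∈ R^(3×2). The projector onto W = col(U) is P = U (U^T U)^(-1) U^T.
Compute U^T U =
  [9, 6]
  [6, 13],
and U^T v = (0, 3).
Solve U^T U · c = U^T v for the coefficients: c = (-2/9, 1/3). The projection is proj_W(v) = U c.
Check: (v - proj_W(v)) · u_1 = 0  (should be 0).
Check: (v - proj_W(v)) · u_2 = 0  (should be 0).
Result: proj_W(v) = (0, 0, 1).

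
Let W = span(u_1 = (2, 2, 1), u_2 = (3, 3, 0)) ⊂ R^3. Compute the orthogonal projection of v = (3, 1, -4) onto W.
proj_W(v) = (2, 2, -4)

Set up U = [u_1 | ... | u_2] ∈ R^(3×2). The projector onto W = col(U) is P = U (U^T U)^(-1) U^T.
Compute U^T U =
  [9, 12]
  [12, 18],
and U^T v = (4, 12).
Solve U^T U · c = U^T v for the coefficients: c = (-4, 10/3). The projection is proj_W(v) = U c.
Check: (v - proj_W(v)) · u_1 = 0  (should be 0).
Check: (v - proj_W(v)) · u_2 = 0  (should be 0).
Result: proj_W(v) = (2, 2, -4).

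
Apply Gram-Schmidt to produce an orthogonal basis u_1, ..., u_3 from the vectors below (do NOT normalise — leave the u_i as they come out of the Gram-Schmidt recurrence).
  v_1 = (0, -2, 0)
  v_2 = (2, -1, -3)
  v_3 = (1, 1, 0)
Orthogonal basis:
  u_1 = (0, -2, 0)
  u_2 = (2, 0, -3)
  u_3 = (9/13, 0, 6/13)

Apply the Gram-Schmidt recurrence
  u_1 = v_1
  u_i = v_i − Σ_{j<i} ((v_i · u_j) / (u_j · u_j)) · u_j.

Step by step this gives:
  u_1 = (0, -2, 0)
  u_2 = (2, 0, -3)
  u_3 = (9/13, 0, 6/13)

Orthogonality check:
  u_2 · u_1 = 0 (should be 0)
  u_3 · u_1 = 0 (should be 0)
  u_3 · u_2 = 0 (should be 0)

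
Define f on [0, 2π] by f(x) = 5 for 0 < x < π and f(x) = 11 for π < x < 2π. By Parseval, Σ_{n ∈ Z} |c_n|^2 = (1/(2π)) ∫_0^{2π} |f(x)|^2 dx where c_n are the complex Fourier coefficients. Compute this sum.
Σ |c_n|^2 = 73

Parseval equates the L^2 energy of f (normalised by 1/(2π)) with the ℓ^2 sum of its Fourier coefficients: (1/(2π)) ∫_0^{2π} |f|^2 = Σ |c_n|^2.
Compute the left side: (1/(2π)) [∫_0^π 5^2 dx + ∫_π^{2π} 11^2 dx] = (1/(2π)) · (25π + 121π) = (25 + 121)/2 = 73.
So Σ_{n ∈ Z} |c_n|^2 = 73.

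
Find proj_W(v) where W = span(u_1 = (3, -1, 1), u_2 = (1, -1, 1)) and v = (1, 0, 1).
proj_W(v) = (1, -1/2, 1/2)

Set up U = [u_1 | ... | u_2] ∈ R^(3×2). The projector onto W = col(U) is P = U (U^T U)^(-1) U^T.
Compute U^T U =
  [11, 5]
  [5, 3],
and U^T v = (4, 2).
Solve U^T U · c = U^T v for the coefficients: c = (1/4, 1/4). The projection is proj_W(v) = U c.
Check: (v - proj_W(v)) · u_1 = 0  (should be 0).
Check: (v - proj_W(v)) · u_2 = 0  (should be 0).
Result: proj_W(v) = (1, -1/2, 1/2).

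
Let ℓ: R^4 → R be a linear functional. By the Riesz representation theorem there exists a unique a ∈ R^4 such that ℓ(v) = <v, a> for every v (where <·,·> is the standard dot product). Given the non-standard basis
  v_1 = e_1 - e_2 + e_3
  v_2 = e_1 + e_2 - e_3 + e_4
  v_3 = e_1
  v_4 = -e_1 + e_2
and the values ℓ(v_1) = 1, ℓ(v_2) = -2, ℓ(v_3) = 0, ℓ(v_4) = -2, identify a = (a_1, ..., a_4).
a = (0, -2, -1, -1)

Write a = (a_1, ..., a_4) in the standard basis. For each basis vector v_i, ℓ(v_i) = <v_i, a> is a linear equation in the a_j's. Collect the n equations into a matrix system V a = ℓ, where row i of V is v_i (expressed in the standard basis). Since V is invertible (lower-triangular with 1s on the diagonal, up to permutation), solve by back-substitution:
  V =
[[1, -1, 1, 0],
 [1, 1, -1, 1],
 [1, 0, 0, 0],
 [-1, 1, 0, 0]]
  V a = (1, -2, 0, -2)
Solving gives a = (0, -2, -1, -1).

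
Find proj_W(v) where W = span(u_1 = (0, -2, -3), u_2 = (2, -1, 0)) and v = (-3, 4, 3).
proj_W(v) = (-192/61, 226/61, 195/61)

Set up U = [u_1 | ... | u_2] ∈ R^(3×2). The projector onto W = col(U) is P = U (U^T U)^(-1) U^T.
Compute U^T U =
  [13, 2]
  [2, 5],
and U^T v = (-17, -10).
Solve U^T U · c = U^T v for the coefficients: c = (-65/61, -96/61). The projection is proj_W(v) = U c.
Check: (v - proj_W(v)) · u_1 = 0  (should be 0).
Check: (v - proj_W(v)) · u_2 = 0  (should be 0).
Result: proj_W(v) = (-192/61, 226/61, 195/61).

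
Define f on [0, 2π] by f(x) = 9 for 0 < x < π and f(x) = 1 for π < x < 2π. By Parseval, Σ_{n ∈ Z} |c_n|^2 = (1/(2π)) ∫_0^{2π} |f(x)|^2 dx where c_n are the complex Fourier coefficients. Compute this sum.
Σ |c_n|^2 = 41

Parseval equates the L^2 energy of f (normalised by 1/(2π)) with the ℓ^2 sum of its Fourier coefficients: (1/(2π)) ∫_0^{2π} |f|^2 = Σ |c_n|^2.
Compute the left side: (1/(2π)) [∫_0^π 9^2 dx + ∫_π^{2π} 1^2 dx] = (1/(2π)) · (81π + 1π) = (81 + 1)/2 = 41.
So Σ_{n ∈ Z} |c_n|^2 = 41.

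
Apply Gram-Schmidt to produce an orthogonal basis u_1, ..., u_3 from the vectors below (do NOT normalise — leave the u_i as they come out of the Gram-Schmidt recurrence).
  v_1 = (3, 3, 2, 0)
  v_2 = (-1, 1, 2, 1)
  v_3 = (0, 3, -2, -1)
Orthogonal basis:
  u_1 = (3, 3, 2, 0)
  u_2 = (-17/11, 5/11, 18/11, 1)
  u_3 = (-193/138, 349/138, -39/23, -37/69)

Apply the Gram-Schmidt recurrence
  u_1 = v_1
  u_i = v_i − Σ_{j<i} ((v_i · u_j) / (u_j · u_j)) · u_j.

Step by step this gives:
  u_1 = (3, 3, 2, 0)
  u_2 = (-17/11, 5/11, 18/11, 1)
  u_3 = (-193/138, 349/138, -39/23, -37/69)

Orthogonality check:
  u_2 · u_1 = 0 (should be 0)
  u_3 · u_1 = 0 (should be 0)
  u_3 · u_2 = 0 (should be 0)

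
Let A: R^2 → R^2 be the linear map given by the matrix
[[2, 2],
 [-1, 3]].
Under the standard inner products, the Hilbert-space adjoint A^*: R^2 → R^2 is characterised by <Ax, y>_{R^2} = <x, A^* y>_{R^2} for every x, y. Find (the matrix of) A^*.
A^* = A^T =
[[2, -1],
 [2, 3]]

For real matrices with standard dot products, the defining identity <Ax, y> = <x, A^* y> gives (Ax)^T y = x^T (A^*) y, i.e. x^T A^T y = x^T (A^*) y. Since this holds for all x, y, we must have A^* = A^T. Therefore
A^* =
[[2, -1],
 [2, 3]].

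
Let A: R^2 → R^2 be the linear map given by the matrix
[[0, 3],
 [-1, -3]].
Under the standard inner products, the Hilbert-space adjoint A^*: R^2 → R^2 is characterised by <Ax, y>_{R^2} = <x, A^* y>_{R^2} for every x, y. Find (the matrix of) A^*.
A^* = A^T =
[[0, -1],
 [3, -3]]

For real matrices with standard dot products, the defining identity <Ax, y> = <x, A^* y> gives (Ax)^T y = x^T (A^*) y, i.e. x^T A^T y = x^T (A^*) y. Since this holds for all x, y, we must have A^* = A^T. Therefore
A^* =
[[0, -1],
 [3, -3]].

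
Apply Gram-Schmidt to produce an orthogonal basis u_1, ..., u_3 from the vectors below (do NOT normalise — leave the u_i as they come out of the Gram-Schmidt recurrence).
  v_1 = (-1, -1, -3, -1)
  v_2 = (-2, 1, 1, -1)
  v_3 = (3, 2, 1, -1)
Orthogonal basis:
  u_1 = (-1, -1, -3, -1)
  u_2 = (-25/12, 11/12, 3/4, -13/12)
  u_3 = (136/83, 146/83, -39/83, -165/83)

Apply the Gram-Schmidt recurrence
  u_1 = v_1
  u_i = v_i − Σ_{j<i} ((v_i · u_j) / (u_j · u_j)) · u_j.

Step by step this gives:
  u_1 = (-1, -1, -3, -1)
  u_2 = (-25/12, 11/12, 3/4, -13/12)
  u_3 = (136/83, 146/83, -39/83, -165/83)

Orthogonality check:
  u_2 · u_1 = 0 (should be 0)
  u_3 · u_1 = 0 (should be 0)
  u_3 · u_2 = 0 (should be 0)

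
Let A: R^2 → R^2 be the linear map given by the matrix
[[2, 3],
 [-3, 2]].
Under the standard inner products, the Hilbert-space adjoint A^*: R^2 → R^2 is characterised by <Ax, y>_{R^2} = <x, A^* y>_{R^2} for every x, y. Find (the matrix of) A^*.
A^* = A^T =
[[2, -3],
 [3, 2]]

For real matrices with standard dot products, the defining identity <Ax, y> = <x, A^* y> gives (Ax)^T y = x^T (A^*) y, i.e. x^T A^T y = x^T (A^*) y. Since this holds for all x, y, we must have A^* = A^T. Therefore
A^* =
[[2, -3],
 [3, 2]].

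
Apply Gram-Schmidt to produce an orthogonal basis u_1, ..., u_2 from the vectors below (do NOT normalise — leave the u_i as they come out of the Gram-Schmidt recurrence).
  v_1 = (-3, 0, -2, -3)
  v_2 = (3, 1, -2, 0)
Orthogonal basis:
  u_1 = (-3, 0, -2, -3)
  u_2 = (51/22, 1, -27/11, -15/22)

Apply the Gram-Schmidt recurrence
  u_1 = v_1
  u_i = v_i − Σ_{j<i} ((v_i · u_j) / (u_j · u_j)) · u_j.

Step by step this gives:
  u_1 = (-3, 0, -2, -3)
  u_2 = (51/22, 1, -27/11, -15/22)

Orthogonality check:
  u_2 · u_1 = 0 (should be 0)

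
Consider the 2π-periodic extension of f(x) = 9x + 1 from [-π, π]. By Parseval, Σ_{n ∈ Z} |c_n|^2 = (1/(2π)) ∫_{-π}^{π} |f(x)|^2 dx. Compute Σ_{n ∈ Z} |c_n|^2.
Σ |c_n|^2 = 27π^2 + 1

Expand and integrate term by term over [-π, π]:
  ∫ (9x)^2 dx = 81·(2π^3/3); ∫ 2·9·(1)·x dx = 0 (odd integrand); ∫ 1^2 dx = 1·2π.
So (1/(2π)) ∫_{-π}^{π} (9x + 1)^2 dx = 81π^2/3 + 1 = 27π^2 + 1.
Parseval ⇒ Σ |c_n|^2 = 27π^2 + 1.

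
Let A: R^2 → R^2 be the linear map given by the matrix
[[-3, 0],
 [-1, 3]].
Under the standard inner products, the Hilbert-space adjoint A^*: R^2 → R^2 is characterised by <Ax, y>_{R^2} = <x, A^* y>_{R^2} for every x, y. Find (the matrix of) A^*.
A^* = A^T =
[[-3, -1],
 [0, 3]]

For real matrices with standard dot products, the defining identity <Ax, y> = <x, A^* y> gives (Ax)^T y = x^T (A^*) y, i.e. x^T A^T y = x^T (A^*) y. Since this holds for all x, y, we must have A^* = A^T. Therefore
A^* =
[[-3, -1],
 [0, 3]].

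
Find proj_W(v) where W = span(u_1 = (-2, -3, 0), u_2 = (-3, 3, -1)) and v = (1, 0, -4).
proj_W(v) = (7/34, 9/17, -1/34)

Set up U = [u_1 | ... | u_2] ∈ R^(3×2). The projector onto W = col(U) is P = U (U^T U)^(-1) U^T.
Compute U^T U =
  [13, -3]
  [-3, 19],
and U^T v = (-2, 1).
Solve U^T U · c = U^T v for the coefficients: c = (-5/34, 1/34). The projection is proj_W(v) = U c.
Check: (v - proj_W(v)) · u_1 = 0  (should be 0).
Check: (v - proj_W(v)) · u_2 = 0  (should be 0).
Result: proj_W(v) = (7/34, 9/17, -1/34).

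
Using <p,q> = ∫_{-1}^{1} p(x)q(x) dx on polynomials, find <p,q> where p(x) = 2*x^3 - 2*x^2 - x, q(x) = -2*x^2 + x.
<p,q> = 26/15

Expand the product: p(x)·q(x) = -4*x^5 + 6*x^4 - x^2.
∫_{-1}^{1} of each monomial x^k gives [2/(k+1) if k even, 0 if k odd]. Integrating term-by-term (or equivalently evaluating the antiderivative F(x) = -2*x^6/3 + 6*x^5/5 - x^3/3 at the endpoints):
  F(1) − F(−1) = 1/5 − (-23/15) = 26/15.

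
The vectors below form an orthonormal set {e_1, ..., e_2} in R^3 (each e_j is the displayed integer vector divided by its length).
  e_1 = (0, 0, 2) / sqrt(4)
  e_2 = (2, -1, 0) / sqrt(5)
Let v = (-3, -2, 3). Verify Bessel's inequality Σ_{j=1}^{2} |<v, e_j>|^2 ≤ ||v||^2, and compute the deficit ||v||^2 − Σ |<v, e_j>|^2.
Σ |<v, e_j>|^2 = 61/5; ||v||^2 = 22; deficit = 49/5

Write each e_j = u_j / sqrt(<u_j, u_j>) where u_j is the displayed integer vector. Then <v, e_j> = <v, u_j> / sqrt(<u_j, u_j>), so |<v, e_j>|^2 = <v, u_j>^2 / <u_j, u_j>.
Coefficients: <v, e_1> = 6/sqrt(4), <v, e_2> = -4/sqrt(5).
Square and sum: Σ |<v, e_j>|^2 = 61/5.
Compute ||v||^2 = v·v = 22.
Deficit = 22 − 61/5 = 49/5 ≥ 0, confirming Bessel's inequality. (The deficit equals ||v − Σ <v,e_j> e_j||^2, the squared distance from v to span{e_j}.)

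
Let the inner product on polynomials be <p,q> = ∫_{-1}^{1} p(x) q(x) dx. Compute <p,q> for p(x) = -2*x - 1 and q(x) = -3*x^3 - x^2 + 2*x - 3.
<p,q> = 32/5

Expand the product: p(x)·q(x) = 6*x^4 + 5*x^3 - 3*x^2 + 4*x + 3.
∫_{-1}^{1} of each monomial x^k gives [2/(k+1) if k even, 0 if k odd]. Integrating term-by-term (or equivalently evaluating the antiderivative F(x) = 6*x^5/5 + 5*x^4/4 - x^3 + 2*x^2 + 3*x at the endpoints):
  F(1) − F(−1) = 129/20 − (1/20) = 32/5.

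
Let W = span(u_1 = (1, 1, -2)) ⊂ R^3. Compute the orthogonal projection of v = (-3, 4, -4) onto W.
proj_W(v) = (3/2, 3/2, -3)

Set up U = [u_1 | ... | u_1] ∈ R^(3×1). The projector onto W = col(U) is P = U (U^T U)^(-1) U^T.
Compute U^T U =
  [6],
and U^T v = (9).
Solve U^T U · c = U^T v for the coefficients: c = (3/2). The projection is proj_W(v) = U c.
Check: (v - proj_W(v)) · u_1 = 0  (should be 0).
Result: proj_W(v) = (3/2, 3/2, -3).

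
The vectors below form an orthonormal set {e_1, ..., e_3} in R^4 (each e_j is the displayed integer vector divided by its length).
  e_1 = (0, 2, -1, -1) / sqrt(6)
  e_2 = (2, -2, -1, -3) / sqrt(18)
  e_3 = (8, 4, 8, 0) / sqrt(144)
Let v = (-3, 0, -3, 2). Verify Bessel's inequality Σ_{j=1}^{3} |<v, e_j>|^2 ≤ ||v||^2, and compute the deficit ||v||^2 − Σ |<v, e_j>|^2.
Σ |<v, e_j>|^2 = 62/3; ||v||^2 = 22; deficit = 4/3

Write each e_j = u_j / sqrt(<u_j, u_j>) where u_j is the displayed integer vector. Then <v, e_j> = <v, u_j> / sqrt(<u_j, u_j>), so |<v, e_j>|^2 = <v, u_j>^2 / <u_j, u_j>.
Coefficients: <v, e_1> = 1/sqrt(6), <v, e_2> = -9/sqrt(18), <v, e_3> = -48/sqrt(144).
Square and sum: Σ |<v, e_j>|^2 = 62/3.
Compute ||v||^2 = v·v = 22.
Deficit = 22 − 62/3 = 4/3 ≥ 0, confirming Bessel's inequality. (The deficit equals ||v − Σ <v,e_j> e_j||^2, the squared distance from v to span{e_j}.)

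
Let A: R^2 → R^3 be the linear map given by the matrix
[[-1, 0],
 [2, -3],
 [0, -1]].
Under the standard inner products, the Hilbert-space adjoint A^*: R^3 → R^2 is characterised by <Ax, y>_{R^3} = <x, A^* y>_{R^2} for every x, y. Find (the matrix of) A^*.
A^* = A^T =
[[-1, 2, 0],
 [0, -3, -1]]

For real matrices with standard dot products, the defining identity <Ax, y> = <x, A^* y> gives (Ax)^T y = x^T (A^*) y, i.e. x^T A^T y = x^T (A^*) y. Since this holds for all x, y, we must have A^* = A^T. Therefore
A^* =
[[-1, 2, 0],
 [0, -3, -1]].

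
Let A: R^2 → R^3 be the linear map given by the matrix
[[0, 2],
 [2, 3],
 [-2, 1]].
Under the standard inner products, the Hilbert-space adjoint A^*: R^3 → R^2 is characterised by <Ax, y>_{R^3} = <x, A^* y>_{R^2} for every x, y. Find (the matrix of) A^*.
A^* = A^T =
[[0, 2, -2],
 [2, 3, 1]]

For real matrices with standard dot products, the defining identity <Ax, y> = <x, A^* y> gives (Ax)^T y = x^T (A^*) y, i.e. x^T A^T y = x^T (A^*) y. Since this holds for all x, y, we must have A^* = A^T. Therefore
A^* =
[[0, 2, -2],
 [2, 3, 1]].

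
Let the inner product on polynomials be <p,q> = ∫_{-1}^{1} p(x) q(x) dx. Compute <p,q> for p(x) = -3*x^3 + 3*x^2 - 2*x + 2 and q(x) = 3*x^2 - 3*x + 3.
<p,q> = 166/5

Expand the product: p(x)·q(x) = -9*x^5 + 18*x^4 - 24*x^3 + 21*x^2 - 12*x + 6.
∫_{-1}^{1} of each monomial x^k gives [2/(k+1) if k even, 0 if k odd]. Integrating term-by-term (or equivalently evaluating the antiderivative F(x) = -3*x^6/2 + 18*x^5/5 - 6*x^4 + 7*x^3 - 6*x^2 + 6*x at the endpoints):
  F(1) − F(−1) = 31/10 − (-301/10) = 166/5.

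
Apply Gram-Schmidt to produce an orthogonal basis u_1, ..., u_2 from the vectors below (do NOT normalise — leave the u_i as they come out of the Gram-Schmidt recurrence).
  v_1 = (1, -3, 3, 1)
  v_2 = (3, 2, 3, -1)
Orthogonal basis:
  u_1 = (1, -3, 3, 1)
  u_2 = (11/4, 11/4, 9/4, -5/4)

Apply the Gram-Schmidt recurrence
  u_1 = v_1
  u_i = v_i − Σ_{j<i} ((v_i · u_j) / (u_j · u_j)) · u_j.

Step by step this gives:
  u_1 = (1, -3, 3, 1)
  u_2 = (11/4, 11/4, 9/4, -5/4)

Orthogonality check:
  u_2 · u_1 = 0 (should be 0)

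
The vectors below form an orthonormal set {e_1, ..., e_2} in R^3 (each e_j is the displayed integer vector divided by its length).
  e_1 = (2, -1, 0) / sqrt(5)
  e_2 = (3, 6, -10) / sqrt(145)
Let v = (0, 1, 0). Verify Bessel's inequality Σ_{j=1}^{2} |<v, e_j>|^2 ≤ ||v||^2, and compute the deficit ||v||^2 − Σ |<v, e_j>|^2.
Σ |<v, e_j>|^2 = 13/29; ||v||^2 = 1; deficit = 16/29

Write each e_j = u_j / sqrt(<u_j, u_j>) where u_j is the displayed integer vector. Then <v, e_j> = <v, u_j> / sqrt(<u_j, u_j>), so |<v, e_j>|^2 = <v, u_j>^2 / <u_j, u_j>.
Coefficients: <v, e_1> = -1/sqrt(5), <v, e_2> = 6/sqrt(145).
Square and sum: Σ |<v, e_j>|^2 = 13/29.
Compute ||v||^2 = v·v = 1.
Deficit = 1 − 13/29 = 16/29 ≥ 0, confirming Bessel's inequality. (The deficit equals ||v − Σ <v,e_j> e_j||^2, the squared distance from v to span{e_j}.)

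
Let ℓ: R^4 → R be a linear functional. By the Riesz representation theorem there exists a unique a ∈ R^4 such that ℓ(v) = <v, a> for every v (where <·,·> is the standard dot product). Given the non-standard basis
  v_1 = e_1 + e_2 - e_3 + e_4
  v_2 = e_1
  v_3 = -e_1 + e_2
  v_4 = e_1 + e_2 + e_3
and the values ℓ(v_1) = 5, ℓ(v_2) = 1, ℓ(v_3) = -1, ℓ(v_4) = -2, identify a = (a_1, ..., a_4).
a = (1, 0, -3, 1)

Write a = (a_1, ..., a_4) in the standard basis. For each basis vector v_i, ℓ(v_i) = <v_i, a> is a linear equation in the a_j's. Collect the n equations into a matrix system V a = ℓ, where row i of V is v_i (expressed in the standard basis). Since V is invertible (lower-triangular with 1s on the diagonal, up to permutation), solve by back-substitution:
  V =
[[1, 1, -1, 1],
 [1, 0, 0, 0],
 [-1, 1, 0, 0],
 [1, 1, 1, 0]]
  V a = (5, 1, -1, -2)
Solving gives a = (1, 0, -3, 1).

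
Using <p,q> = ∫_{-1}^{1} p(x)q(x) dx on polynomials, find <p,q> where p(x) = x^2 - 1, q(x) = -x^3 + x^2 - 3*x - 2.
<p,q> = 12/5

Expand the product: p(x)·q(x) = -x^5 + x^4 - 2*x^3 - 3*x^2 + 3*x + 2.
∫_{-1}^{1} of each monomial x^k gives [2/(k+1) if k even, 0 if k odd]. Integrating term-by-term (or equivalently evaluating the antiderivative F(x) = -x^6/6 + x^5/5 - x^4/2 - x^3 + 3*x^2/2 + 2*x at the endpoints):
  F(1) − F(−1) = 61/30 − (-11/30) = 12/5.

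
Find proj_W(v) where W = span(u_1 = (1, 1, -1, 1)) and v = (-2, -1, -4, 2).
proj_W(v) = (3/4, 3/4, -3/4, 3/4)

Set up U = [u_1 | ... | u_1] ∈ R^(4×1). The projector onto W = col(U) is P = U (U^T U)^(-1) U^T.
Compute U^T U =
  [4],
and U^T v = (3).
Solve U^T U · c = U^T v for the coefficients: c = (3/4). The projection is proj_W(v) = U c.
Check: (v - proj_W(v)) · u_1 = 0  (should be 0).
Result: proj_W(v) = (3/4, 3/4, -3/4, 3/4).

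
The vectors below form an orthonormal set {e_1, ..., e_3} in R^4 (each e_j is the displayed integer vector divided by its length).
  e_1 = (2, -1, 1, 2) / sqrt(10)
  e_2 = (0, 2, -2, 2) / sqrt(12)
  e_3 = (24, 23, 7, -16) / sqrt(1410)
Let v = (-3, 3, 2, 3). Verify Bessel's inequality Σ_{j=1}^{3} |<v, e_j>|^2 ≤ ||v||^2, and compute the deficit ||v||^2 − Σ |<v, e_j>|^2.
Σ |<v, e_j>|^2 = 301/47; ||v||^2 = 31; deficit = 1156/47

Write each e_j = u_j / sqrt(<u_j, u_j>) where u_j is the displayed integer vector. Then <v, e_j> = <v, u_j> / sqrt(<u_j, u_j>), so |<v, e_j>|^2 = <v, u_j>^2 / <u_j, u_j>.
Coefficients: <v, e_1> = -1/sqrt(10), <v, e_2> = 8/sqrt(12), <v, e_3> = -37/sqrt(1410).
Square and sum: Σ |<v, e_j>|^2 = 301/47.
Compute ||v||^2 = v·v = 31.
Deficit = 31 − 301/47 = 1156/47 ≥ 0, confirming Bessel's inequality. (The deficit equals ||v − Σ <v,e_j> e_j||^2, the squared distance from v to span{e_j}.)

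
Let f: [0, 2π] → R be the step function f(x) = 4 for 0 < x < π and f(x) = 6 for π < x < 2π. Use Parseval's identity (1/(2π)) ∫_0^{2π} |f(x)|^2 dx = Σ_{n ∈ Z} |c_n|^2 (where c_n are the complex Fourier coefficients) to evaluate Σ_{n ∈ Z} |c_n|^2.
Σ |c_n|^2 = 26

Parseval equates the L^2 energy of f (normalised by 1/(2π)) with the ℓ^2 sum of its Fourier coefficients: (1/(2π)) ∫_0^{2π} |f|^2 = Σ |c_n|^2.
Compute the left side: (1/(2π)) [∫_0^π 4^2 dx + ∫_π^{2π} 6^2 dx] = (1/(2π)) · (16π + 36π) = (16 + 36)/2 = 26.
So Σ_{n ∈ Z} |c_n|^2 = 26.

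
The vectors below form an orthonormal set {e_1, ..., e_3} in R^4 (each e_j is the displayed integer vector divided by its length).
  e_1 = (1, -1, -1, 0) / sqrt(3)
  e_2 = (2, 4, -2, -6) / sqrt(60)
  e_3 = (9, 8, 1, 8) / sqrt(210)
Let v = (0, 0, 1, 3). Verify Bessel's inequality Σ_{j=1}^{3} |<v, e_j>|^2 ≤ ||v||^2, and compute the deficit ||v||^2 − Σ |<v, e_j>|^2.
Σ |<v, e_j>|^2 = 419/42; ||v||^2 = 10; deficit = 1/42

Write each e_j = u_j / sqrt(<u_j, u_j>) where u_j is the displayed integer vector. Then <v, e_j> = <v, u_j> / sqrt(<u_j, u_j>), so |<v, e_j>|^2 = <v, u_j>^2 / <u_j, u_j>.
Coefficients: <v, e_1> = -1/sqrt(3), <v, e_2> = -20/sqrt(60), <v, e_3> = 25/sqrt(210).
Square and sum: Σ |<v, e_j>|^2 = 419/42.
Compute ||v||^2 = v·v = 10.
Deficit = 10 − 419/42 = 1/42 ≥ 0, confirming Bessel's inequality. (The deficit equals ||v − Σ <v,e_j> e_j||^2, the squared distance from v to span{e_j}.)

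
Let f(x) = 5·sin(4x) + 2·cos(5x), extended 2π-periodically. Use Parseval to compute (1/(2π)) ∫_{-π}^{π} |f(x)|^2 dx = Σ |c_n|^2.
Σ |c_n|^2 = 29/2

Expand |f|^2 and use orthogonality of {sin(nx), cos(mx)} on [-π, π]:
  ∫_{-π}^{π} sin(nx)^2 dx = π, ∫ cos(mx)^2 dx = π, and cross terms integrate to 0.
So ∫_{-π}^{π} f(x)^2 dx = 5^2 · π + 2^2 · π = (25 + 4)π.
Divide by 2π: (25 + 4)/2 = 29/2.
By Parseval, this equals Σ |c_n|^2.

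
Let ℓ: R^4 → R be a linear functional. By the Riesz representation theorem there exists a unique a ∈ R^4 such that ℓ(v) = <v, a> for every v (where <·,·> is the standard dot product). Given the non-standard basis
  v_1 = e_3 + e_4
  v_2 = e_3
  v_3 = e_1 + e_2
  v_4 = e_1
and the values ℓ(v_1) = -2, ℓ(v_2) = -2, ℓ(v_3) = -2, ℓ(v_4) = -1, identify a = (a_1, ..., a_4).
a = (-1, -1, -2, 0)

Write a = (a_1, ..., a_4) in the standard basis. For each basis vector v_i, ℓ(v_i) = <v_i, a> is a linear equation in the a_j's. Collect the n equations into a matrix system V a = ℓ, where row i of V is v_i (expressed in the standard basis). Since V is invertible (lower-triangular with 1s on the diagonal, up to permutation), solve by back-substitution:
  V =
[[0, 0, 1, 1],
 [0, 0, 1, 0],
 [1, 1, 0, 0],
 [1, 0, 0, 0]]
  V a = (-2, -2, -2, -1)
Solving gives a = (-1, -1, -2, 0).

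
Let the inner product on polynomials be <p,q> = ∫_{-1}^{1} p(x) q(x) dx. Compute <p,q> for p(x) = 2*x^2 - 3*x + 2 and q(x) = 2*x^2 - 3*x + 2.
<p,q> = 314/15

Expand the product: p(x)·q(x) = 4*x^4 - 12*x^3 + 17*x^2 - 12*x + 4.
∫_{-1}^{1} of each monomial x^k gives [2/(k+1) if k even, 0 if k odd]. Integrating term-by-term (or equivalently evaluating the antiderivative F(x) = 4*x^5/5 - 3*x^4 + 17*x^3/3 - 6*x^2 + 4*x at the endpoints):
  F(1) − F(−1) = 22/15 − (-292/15) = 314/15.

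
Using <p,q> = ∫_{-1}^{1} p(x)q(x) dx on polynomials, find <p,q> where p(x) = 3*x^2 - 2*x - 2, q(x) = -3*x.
<p,q> = 4

Expand the product: p(x)·q(x) = -9*x^3 + 6*x^2 + 6*x.
∫_{-1}^{1} of each monomial x^k gives [2/(k+1) if k even, 0 if k odd]. Integrating term-by-term (or equivalently evaluating the antiderivative F(x) = -9*x^4/4 + 2*x^3 + 3*x^2 at the endpoints):
  F(1) − F(−1) = 11/4 − (-5/4) = 4.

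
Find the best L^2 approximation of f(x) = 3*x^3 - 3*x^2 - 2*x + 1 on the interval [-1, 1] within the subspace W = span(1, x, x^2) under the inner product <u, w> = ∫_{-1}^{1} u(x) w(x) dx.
g(x) = -3*x^2 - x/5 + 1

The best approximation g ∈ W is the orthogonal projection of f onto W. Writing g = a_0 + a_1 x + a_2 x^2, the coefficients solve the normal equations G · a = b where
  G_{ij} = <φ_i, φ_j> and b_i = <f, φ_i>, with φ_0 = 1, φ_1 = x, φ_2 = x^2.
G =
  [2, 0, 2/3]
  [0, 2/3, 0]
  [2/3, 0, 2/5],
b = (0, -2/15, -8/15).
Solving gives a_0 = 1, a_1 = -1/5, a_2 = -3, so
  g(x) = -3*x^2 - x/5 + 1.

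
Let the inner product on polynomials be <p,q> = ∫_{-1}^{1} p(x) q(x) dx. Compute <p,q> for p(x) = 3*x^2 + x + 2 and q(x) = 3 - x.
<p,q> = 52/3

Expand the product: p(x)·q(x) = -3*x^3 + 8*x^2 + x + 6.
∫_{-1}^{1} of each monomial x^k gives [2/(k+1) if k even, 0 if k odd]. Integrating term-by-term (or equivalently evaluating the antiderivative F(x) = -3*x^4/4 + 8*x^3/3 + x^2/2 + 6*x at the endpoints):
  F(1) − F(−1) = 101/12 − (-107/12) = 52/3.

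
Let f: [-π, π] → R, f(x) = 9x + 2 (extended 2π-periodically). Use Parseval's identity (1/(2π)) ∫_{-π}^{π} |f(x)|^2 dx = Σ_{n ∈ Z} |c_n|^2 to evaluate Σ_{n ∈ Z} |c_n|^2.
Σ |c_n|^2 = 27π^2 + 4

Expand and integrate term by term over [-π, π]:
  ∫ (9x)^2 dx = 81·(2π^3/3); ∫ 2·9·(2)·x dx = 0 (odd integrand); ∫ 2^2 dx = 4·2π.
So (1/(2π)) ∫_{-π}^{π} (9x + 2)^2 dx = 81π^2/3 + 4 = 27π^2 + 4.
Parseval ⇒ Σ |c_n|^2 = 27π^2 + 4.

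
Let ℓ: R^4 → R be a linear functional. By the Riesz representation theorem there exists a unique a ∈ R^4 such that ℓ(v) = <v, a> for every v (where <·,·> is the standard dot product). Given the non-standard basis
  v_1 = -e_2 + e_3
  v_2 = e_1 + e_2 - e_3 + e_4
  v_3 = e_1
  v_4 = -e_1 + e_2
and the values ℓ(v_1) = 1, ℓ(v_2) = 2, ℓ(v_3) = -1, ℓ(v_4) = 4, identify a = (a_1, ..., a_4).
a = (-1, 3, 4, 4)

Write a = (a_1, ..., a_4) in the standard basis. For each basis vector v_i, ℓ(v_i) = <v_i, a> is a linear equation in the a_j's. Collect the n equations into a matrix system V a = ℓ, where row i of V is v_i (expressed in the standard basis). Since V is invertible (lower-triangular with 1s on the diagonal, up to permutation), solve by back-substitution:
  V =
[[0, -1, 1, 0],
 [1, 1, -1, 1],
 [1, 0, 0, 0],
 [-1, 1, 0, 0]]
  V a = (1, 2, -1, 4)
Solving gives a = (-1, 3, 4, 4).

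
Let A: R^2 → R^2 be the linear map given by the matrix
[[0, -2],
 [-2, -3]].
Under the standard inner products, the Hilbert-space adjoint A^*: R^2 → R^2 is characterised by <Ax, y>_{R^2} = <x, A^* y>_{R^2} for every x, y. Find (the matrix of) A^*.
A^* = A^T =
[[0, -2],
 [-2, -3]]

For real matrices with standard dot products, the defining identity <Ax, y> = <x, A^* y> gives (Ax)^T y = x^T (A^*) y, i.e. x^T A^T y = x^T (A^*) y. Since this holds for all x, y, we must have A^* = A^T. Therefore
A^* =
[[0, -2],
 [-2, -3]].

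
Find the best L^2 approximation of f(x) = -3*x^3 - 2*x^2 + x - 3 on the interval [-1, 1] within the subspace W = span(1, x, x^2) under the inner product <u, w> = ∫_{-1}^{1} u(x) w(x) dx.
g(x) = -2*x^2 - 4*x/5 - 3

The best approximation g ∈ W is the orthogonal projection of f onto W. Writing g = a_0 + a_1 x + a_2 x^2, the coefficients solve the normal equations G · a = b where
  G_{ij} = <φ_i, φ_j> and b_i = <f, φ_i>, with φ_0 = 1, φ_1 = x, φ_2 = x^2.
G =
  [2, 0, 2/3]
  [0, 2/3, 0]
  [2/3, 0, 2/5],
b = (-22/3, -8/15, -14/5).
Solving gives a_0 = -3, a_1 = -4/5, a_2 = -2, so
  g(x) = -2*x^2 - 4*x/5 - 3.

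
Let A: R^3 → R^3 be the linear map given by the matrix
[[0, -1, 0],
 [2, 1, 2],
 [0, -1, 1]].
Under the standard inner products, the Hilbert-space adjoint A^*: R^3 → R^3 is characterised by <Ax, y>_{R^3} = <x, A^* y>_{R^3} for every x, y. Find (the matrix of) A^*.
A^* = A^T =
[[0, 2, 0],
 [-1, 1, -1],
 [0, 2, 1]]

For real matrices with standard dot products, the defining identity <Ax, y> = <x, A^* y> gives (Ax)^T y = x^T (A^*) y, i.e. x^T A^T y = x^T (A^*) y. Since this holds for all x, y, we must have A^* = A^T. Therefore
A^* =
[[0, 2, 0],
 [-1, 1, -1],
 [0, 2, 1]].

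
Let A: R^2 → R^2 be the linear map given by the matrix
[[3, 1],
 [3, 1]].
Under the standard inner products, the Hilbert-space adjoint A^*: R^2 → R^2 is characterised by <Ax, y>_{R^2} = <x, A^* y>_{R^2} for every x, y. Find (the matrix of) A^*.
A^* = A^T =
[[3, 3],
 [1, 1]]

For real matrices with standard dot products, the defining identity <Ax, y> = <x, A^* y> gives (Ax)^T y = x^T (A^*) y, i.e. x^T A^T y = x^T (A^*) y. Since this holds for all x, y, we must have A^* = A^T. Therefore
A^* =
[[3, 3],
 [1, 1]].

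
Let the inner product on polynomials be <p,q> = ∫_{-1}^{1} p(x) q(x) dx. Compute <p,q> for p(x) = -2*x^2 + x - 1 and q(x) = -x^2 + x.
<p,q> = 32/15

Expand the product: p(x)·q(x) = 2*x^4 - 3*x^3 + 2*x^2 - x.
∫_{-1}^{1} of each monomial x^k gives [2/(k+1) if k even, 0 if k odd]. Integrating term-by-term (or equivalently evaluating the antiderivative F(x) = 2*x^5/5 - 3*x^4/4 + 2*x^3/3 - x^2/2 at the endpoints):
  F(1) − F(−1) = -11/60 − (-139/60) = 32/15.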